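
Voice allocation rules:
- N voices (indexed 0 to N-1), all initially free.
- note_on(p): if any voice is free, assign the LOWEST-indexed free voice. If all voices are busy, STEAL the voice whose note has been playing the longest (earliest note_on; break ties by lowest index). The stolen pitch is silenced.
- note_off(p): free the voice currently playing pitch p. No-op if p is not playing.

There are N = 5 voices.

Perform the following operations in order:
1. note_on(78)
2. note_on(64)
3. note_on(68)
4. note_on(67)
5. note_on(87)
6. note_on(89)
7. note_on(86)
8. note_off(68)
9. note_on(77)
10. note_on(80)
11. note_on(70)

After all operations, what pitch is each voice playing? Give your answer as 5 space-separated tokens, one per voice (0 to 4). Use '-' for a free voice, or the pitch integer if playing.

Op 1: note_on(78): voice 0 is free -> assigned | voices=[78 - - - -]
Op 2: note_on(64): voice 1 is free -> assigned | voices=[78 64 - - -]
Op 3: note_on(68): voice 2 is free -> assigned | voices=[78 64 68 - -]
Op 4: note_on(67): voice 3 is free -> assigned | voices=[78 64 68 67 -]
Op 5: note_on(87): voice 4 is free -> assigned | voices=[78 64 68 67 87]
Op 6: note_on(89): all voices busy, STEAL voice 0 (pitch 78, oldest) -> assign | voices=[89 64 68 67 87]
Op 7: note_on(86): all voices busy, STEAL voice 1 (pitch 64, oldest) -> assign | voices=[89 86 68 67 87]
Op 8: note_off(68): free voice 2 | voices=[89 86 - 67 87]
Op 9: note_on(77): voice 2 is free -> assigned | voices=[89 86 77 67 87]
Op 10: note_on(80): all voices busy, STEAL voice 3 (pitch 67, oldest) -> assign | voices=[89 86 77 80 87]
Op 11: note_on(70): all voices busy, STEAL voice 4 (pitch 87, oldest) -> assign | voices=[89 86 77 80 70]

Answer: 89 86 77 80 70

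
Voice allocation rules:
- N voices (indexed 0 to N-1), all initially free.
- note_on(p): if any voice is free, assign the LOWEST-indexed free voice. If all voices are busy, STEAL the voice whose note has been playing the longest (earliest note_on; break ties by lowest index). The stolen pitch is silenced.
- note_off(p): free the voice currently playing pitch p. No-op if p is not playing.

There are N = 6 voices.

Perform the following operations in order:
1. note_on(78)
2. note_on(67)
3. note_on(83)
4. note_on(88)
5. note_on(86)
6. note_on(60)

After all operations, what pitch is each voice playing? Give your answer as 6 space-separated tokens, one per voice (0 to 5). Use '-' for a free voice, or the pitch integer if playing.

Answer: 78 67 83 88 86 60

Derivation:
Op 1: note_on(78): voice 0 is free -> assigned | voices=[78 - - - - -]
Op 2: note_on(67): voice 1 is free -> assigned | voices=[78 67 - - - -]
Op 3: note_on(83): voice 2 is free -> assigned | voices=[78 67 83 - - -]
Op 4: note_on(88): voice 3 is free -> assigned | voices=[78 67 83 88 - -]
Op 5: note_on(86): voice 4 is free -> assigned | voices=[78 67 83 88 86 -]
Op 6: note_on(60): voice 5 is free -> assigned | voices=[78 67 83 88 86 60]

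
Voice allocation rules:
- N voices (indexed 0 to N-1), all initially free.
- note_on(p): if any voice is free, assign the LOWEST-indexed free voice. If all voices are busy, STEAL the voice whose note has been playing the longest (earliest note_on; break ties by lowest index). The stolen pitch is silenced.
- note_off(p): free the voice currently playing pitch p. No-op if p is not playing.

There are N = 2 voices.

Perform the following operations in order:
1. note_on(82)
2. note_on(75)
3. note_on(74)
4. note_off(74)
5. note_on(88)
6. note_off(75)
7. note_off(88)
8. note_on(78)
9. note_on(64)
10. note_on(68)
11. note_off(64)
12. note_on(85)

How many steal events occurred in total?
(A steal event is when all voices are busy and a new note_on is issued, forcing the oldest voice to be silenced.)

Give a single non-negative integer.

Answer: 2

Derivation:
Op 1: note_on(82): voice 0 is free -> assigned | voices=[82 -]
Op 2: note_on(75): voice 1 is free -> assigned | voices=[82 75]
Op 3: note_on(74): all voices busy, STEAL voice 0 (pitch 82, oldest) -> assign | voices=[74 75]
Op 4: note_off(74): free voice 0 | voices=[- 75]
Op 5: note_on(88): voice 0 is free -> assigned | voices=[88 75]
Op 6: note_off(75): free voice 1 | voices=[88 -]
Op 7: note_off(88): free voice 0 | voices=[- -]
Op 8: note_on(78): voice 0 is free -> assigned | voices=[78 -]
Op 9: note_on(64): voice 1 is free -> assigned | voices=[78 64]
Op 10: note_on(68): all voices busy, STEAL voice 0 (pitch 78, oldest) -> assign | voices=[68 64]
Op 11: note_off(64): free voice 1 | voices=[68 -]
Op 12: note_on(85): voice 1 is free -> assigned | voices=[68 85]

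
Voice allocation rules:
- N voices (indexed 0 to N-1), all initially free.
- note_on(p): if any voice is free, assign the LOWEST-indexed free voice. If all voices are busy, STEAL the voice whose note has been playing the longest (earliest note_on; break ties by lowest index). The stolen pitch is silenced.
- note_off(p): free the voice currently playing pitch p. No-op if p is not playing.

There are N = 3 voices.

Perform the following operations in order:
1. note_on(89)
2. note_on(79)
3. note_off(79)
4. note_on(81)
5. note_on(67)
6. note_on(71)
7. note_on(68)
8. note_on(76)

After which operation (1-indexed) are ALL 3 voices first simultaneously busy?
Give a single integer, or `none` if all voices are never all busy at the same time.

Op 1: note_on(89): voice 0 is free -> assigned | voices=[89 - -]
Op 2: note_on(79): voice 1 is free -> assigned | voices=[89 79 -]
Op 3: note_off(79): free voice 1 | voices=[89 - -]
Op 4: note_on(81): voice 1 is free -> assigned | voices=[89 81 -]
Op 5: note_on(67): voice 2 is free -> assigned | voices=[89 81 67]
Op 6: note_on(71): all voices busy, STEAL voice 0 (pitch 89, oldest) -> assign | voices=[71 81 67]
Op 7: note_on(68): all voices busy, STEAL voice 1 (pitch 81, oldest) -> assign | voices=[71 68 67]
Op 8: note_on(76): all voices busy, STEAL voice 2 (pitch 67, oldest) -> assign | voices=[71 68 76]

Answer: 5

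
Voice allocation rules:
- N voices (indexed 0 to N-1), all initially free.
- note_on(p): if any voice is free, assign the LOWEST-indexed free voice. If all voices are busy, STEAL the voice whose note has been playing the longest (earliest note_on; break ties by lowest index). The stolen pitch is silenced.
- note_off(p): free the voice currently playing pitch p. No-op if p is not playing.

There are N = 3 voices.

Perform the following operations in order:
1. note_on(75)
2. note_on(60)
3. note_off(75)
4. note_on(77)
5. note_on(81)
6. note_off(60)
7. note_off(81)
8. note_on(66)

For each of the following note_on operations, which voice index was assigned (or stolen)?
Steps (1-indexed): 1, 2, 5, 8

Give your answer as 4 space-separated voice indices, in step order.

Op 1: note_on(75): voice 0 is free -> assigned | voices=[75 - -]
Op 2: note_on(60): voice 1 is free -> assigned | voices=[75 60 -]
Op 3: note_off(75): free voice 0 | voices=[- 60 -]
Op 4: note_on(77): voice 0 is free -> assigned | voices=[77 60 -]
Op 5: note_on(81): voice 2 is free -> assigned | voices=[77 60 81]
Op 6: note_off(60): free voice 1 | voices=[77 - 81]
Op 7: note_off(81): free voice 2 | voices=[77 - -]
Op 8: note_on(66): voice 1 is free -> assigned | voices=[77 66 -]

Answer: 0 1 2 1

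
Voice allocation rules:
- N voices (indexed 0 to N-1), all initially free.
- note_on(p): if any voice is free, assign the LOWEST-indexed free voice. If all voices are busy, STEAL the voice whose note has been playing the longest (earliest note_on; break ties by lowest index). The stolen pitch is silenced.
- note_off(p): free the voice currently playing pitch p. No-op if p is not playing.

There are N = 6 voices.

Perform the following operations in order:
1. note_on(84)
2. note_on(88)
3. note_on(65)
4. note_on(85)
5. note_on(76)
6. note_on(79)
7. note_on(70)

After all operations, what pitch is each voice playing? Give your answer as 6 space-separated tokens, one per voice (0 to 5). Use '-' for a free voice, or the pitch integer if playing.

Op 1: note_on(84): voice 0 is free -> assigned | voices=[84 - - - - -]
Op 2: note_on(88): voice 1 is free -> assigned | voices=[84 88 - - - -]
Op 3: note_on(65): voice 2 is free -> assigned | voices=[84 88 65 - - -]
Op 4: note_on(85): voice 3 is free -> assigned | voices=[84 88 65 85 - -]
Op 5: note_on(76): voice 4 is free -> assigned | voices=[84 88 65 85 76 -]
Op 6: note_on(79): voice 5 is free -> assigned | voices=[84 88 65 85 76 79]
Op 7: note_on(70): all voices busy, STEAL voice 0 (pitch 84, oldest) -> assign | voices=[70 88 65 85 76 79]

Answer: 70 88 65 85 76 79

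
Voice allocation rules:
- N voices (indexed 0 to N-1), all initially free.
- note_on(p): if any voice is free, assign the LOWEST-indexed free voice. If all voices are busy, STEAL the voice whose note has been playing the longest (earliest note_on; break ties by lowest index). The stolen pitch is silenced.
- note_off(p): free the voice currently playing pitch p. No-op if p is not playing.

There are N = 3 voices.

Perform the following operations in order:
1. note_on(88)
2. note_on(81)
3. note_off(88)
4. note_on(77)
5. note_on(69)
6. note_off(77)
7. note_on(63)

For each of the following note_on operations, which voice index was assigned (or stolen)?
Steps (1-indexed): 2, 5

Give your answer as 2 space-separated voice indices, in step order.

Op 1: note_on(88): voice 0 is free -> assigned | voices=[88 - -]
Op 2: note_on(81): voice 1 is free -> assigned | voices=[88 81 -]
Op 3: note_off(88): free voice 0 | voices=[- 81 -]
Op 4: note_on(77): voice 0 is free -> assigned | voices=[77 81 -]
Op 5: note_on(69): voice 2 is free -> assigned | voices=[77 81 69]
Op 6: note_off(77): free voice 0 | voices=[- 81 69]
Op 7: note_on(63): voice 0 is free -> assigned | voices=[63 81 69]

Answer: 1 2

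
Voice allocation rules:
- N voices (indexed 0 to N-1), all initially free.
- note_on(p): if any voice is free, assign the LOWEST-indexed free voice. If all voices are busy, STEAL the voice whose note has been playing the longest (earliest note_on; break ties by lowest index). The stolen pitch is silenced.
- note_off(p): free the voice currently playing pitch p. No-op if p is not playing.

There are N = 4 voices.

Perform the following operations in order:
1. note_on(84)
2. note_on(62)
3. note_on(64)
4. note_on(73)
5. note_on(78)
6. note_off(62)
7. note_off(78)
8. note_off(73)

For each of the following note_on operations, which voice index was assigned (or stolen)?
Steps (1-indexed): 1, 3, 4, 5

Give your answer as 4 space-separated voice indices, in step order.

Op 1: note_on(84): voice 0 is free -> assigned | voices=[84 - - -]
Op 2: note_on(62): voice 1 is free -> assigned | voices=[84 62 - -]
Op 3: note_on(64): voice 2 is free -> assigned | voices=[84 62 64 -]
Op 4: note_on(73): voice 3 is free -> assigned | voices=[84 62 64 73]
Op 5: note_on(78): all voices busy, STEAL voice 0 (pitch 84, oldest) -> assign | voices=[78 62 64 73]
Op 6: note_off(62): free voice 1 | voices=[78 - 64 73]
Op 7: note_off(78): free voice 0 | voices=[- - 64 73]
Op 8: note_off(73): free voice 3 | voices=[- - 64 -]

Answer: 0 2 3 0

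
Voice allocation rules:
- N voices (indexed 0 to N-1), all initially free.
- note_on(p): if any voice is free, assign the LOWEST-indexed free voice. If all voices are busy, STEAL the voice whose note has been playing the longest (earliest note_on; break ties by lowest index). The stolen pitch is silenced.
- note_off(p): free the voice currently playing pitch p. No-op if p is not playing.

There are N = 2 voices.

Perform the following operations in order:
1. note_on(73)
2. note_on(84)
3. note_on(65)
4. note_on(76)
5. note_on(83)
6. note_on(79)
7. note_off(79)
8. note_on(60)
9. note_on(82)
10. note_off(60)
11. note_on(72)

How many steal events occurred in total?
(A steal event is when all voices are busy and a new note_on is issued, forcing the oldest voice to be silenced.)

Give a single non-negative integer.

Answer: 5

Derivation:
Op 1: note_on(73): voice 0 is free -> assigned | voices=[73 -]
Op 2: note_on(84): voice 1 is free -> assigned | voices=[73 84]
Op 3: note_on(65): all voices busy, STEAL voice 0 (pitch 73, oldest) -> assign | voices=[65 84]
Op 4: note_on(76): all voices busy, STEAL voice 1 (pitch 84, oldest) -> assign | voices=[65 76]
Op 5: note_on(83): all voices busy, STEAL voice 0 (pitch 65, oldest) -> assign | voices=[83 76]
Op 6: note_on(79): all voices busy, STEAL voice 1 (pitch 76, oldest) -> assign | voices=[83 79]
Op 7: note_off(79): free voice 1 | voices=[83 -]
Op 8: note_on(60): voice 1 is free -> assigned | voices=[83 60]
Op 9: note_on(82): all voices busy, STEAL voice 0 (pitch 83, oldest) -> assign | voices=[82 60]
Op 10: note_off(60): free voice 1 | voices=[82 -]
Op 11: note_on(72): voice 1 is free -> assigned | voices=[82 72]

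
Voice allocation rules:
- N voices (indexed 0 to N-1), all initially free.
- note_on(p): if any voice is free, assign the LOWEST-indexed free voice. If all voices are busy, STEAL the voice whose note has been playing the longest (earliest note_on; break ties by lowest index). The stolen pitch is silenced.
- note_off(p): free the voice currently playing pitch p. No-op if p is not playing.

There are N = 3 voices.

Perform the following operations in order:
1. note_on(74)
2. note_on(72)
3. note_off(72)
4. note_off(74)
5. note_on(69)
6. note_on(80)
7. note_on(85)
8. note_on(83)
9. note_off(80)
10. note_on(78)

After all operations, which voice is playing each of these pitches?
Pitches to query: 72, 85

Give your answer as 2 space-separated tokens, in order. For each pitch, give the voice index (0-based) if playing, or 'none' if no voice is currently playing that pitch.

Op 1: note_on(74): voice 0 is free -> assigned | voices=[74 - -]
Op 2: note_on(72): voice 1 is free -> assigned | voices=[74 72 -]
Op 3: note_off(72): free voice 1 | voices=[74 - -]
Op 4: note_off(74): free voice 0 | voices=[- - -]
Op 5: note_on(69): voice 0 is free -> assigned | voices=[69 - -]
Op 6: note_on(80): voice 1 is free -> assigned | voices=[69 80 -]
Op 7: note_on(85): voice 2 is free -> assigned | voices=[69 80 85]
Op 8: note_on(83): all voices busy, STEAL voice 0 (pitch 69, oldest) -> assign | voices=[83 80 85]
Op 9: note_off(80): free voice 1 | voices=[83 - 85]
Op 10: note_on(78): voice 1 is free -> assigned | voices=[83 78 85]

Answer: none 2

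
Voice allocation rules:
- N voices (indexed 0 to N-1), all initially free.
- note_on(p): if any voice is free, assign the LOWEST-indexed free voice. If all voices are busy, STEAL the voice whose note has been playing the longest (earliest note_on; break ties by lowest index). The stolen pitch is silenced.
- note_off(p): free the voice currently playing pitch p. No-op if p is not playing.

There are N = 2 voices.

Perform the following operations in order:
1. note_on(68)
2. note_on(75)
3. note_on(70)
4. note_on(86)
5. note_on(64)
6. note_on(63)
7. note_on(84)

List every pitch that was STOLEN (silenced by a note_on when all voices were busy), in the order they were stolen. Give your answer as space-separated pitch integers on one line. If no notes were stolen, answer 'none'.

Op 1: note_on(68): voice 0 is free -> assigned | voices=[68 -]
Op 2: note_on(75): voice 1 is free -> assigned | voices=[68 75]
Op 3: note_on(70): all voices busy, STEAL voice 0 (pitch 68, oldest) -> assign | voices=[70 75]
Op 4: note_on(86): all voices busy, STEAL voice 1 (pitch 75, oldest) -> assign | voices=[70 86]
Op 5: note_on(64): all voices busy, STEAL voice 0 (pitch 70, oldest) -> assign | voices=[64 86]
Op 6: note_on(63): all voices busy, STEAL voice 1 (pitch 86, oldest) -> assign | voices=[64 63]
Op 7: note_on(84): all voices busy, STEAL voice 0 (pitch 64, oldest) -> assign | voices=[84 63]

Answer: 68 75 70 86 64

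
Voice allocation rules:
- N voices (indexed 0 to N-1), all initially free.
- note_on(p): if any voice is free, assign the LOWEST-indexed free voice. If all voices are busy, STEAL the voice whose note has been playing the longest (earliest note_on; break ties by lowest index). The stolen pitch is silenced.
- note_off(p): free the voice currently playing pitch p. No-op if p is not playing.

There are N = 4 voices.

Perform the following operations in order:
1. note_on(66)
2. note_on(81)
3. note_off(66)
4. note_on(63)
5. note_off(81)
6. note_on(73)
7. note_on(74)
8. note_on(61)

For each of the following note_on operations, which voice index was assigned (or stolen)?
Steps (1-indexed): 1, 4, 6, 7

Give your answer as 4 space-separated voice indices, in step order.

Op 1: note_on(66): voice 0 is free -> assigned | voices=[66 - - -]
Op 2: note_on(81): voice 1 is free -> assigned | voices=[66 81 - -]
Op 3: note_off(66): free voice 0 | voices=[- 81 - -]
Op 4: note_on(63): voice 0 is free -> assigned | voices=[63 81 - -]
Op 5: note_off(81): free voice 1 | voices=[63 - - -]
Op 6: note_on(73): voice 1 is free -> assigned | voices=[63 73 - -]
Op 7: note_on(74): voice 2 is free -> assigned | voices=[63 73 74 -]
Op 8: note_on(61): voice 3 is free -> assigned | voices=[63 73 74 61]

Answer: 0 0 1 2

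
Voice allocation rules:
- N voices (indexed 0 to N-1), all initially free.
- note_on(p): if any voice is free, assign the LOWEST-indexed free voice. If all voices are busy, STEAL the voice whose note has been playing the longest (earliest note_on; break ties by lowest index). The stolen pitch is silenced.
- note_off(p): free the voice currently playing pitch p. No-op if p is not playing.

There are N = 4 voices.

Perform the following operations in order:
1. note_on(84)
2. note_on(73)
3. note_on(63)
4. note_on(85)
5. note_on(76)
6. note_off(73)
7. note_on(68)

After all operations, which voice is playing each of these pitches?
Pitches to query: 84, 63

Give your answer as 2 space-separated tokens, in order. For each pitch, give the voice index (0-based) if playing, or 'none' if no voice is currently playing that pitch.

Op 1: note_on(84): voice 0 is free -> assigned | voices=[84 - - -]
Op 2: note_on(73): voice 1 is free -> assigned | voices=[84 73 - -]
Op 3: note_on(63): voice 2 is free -> assigned | voices=[84 73 63 -]
Op 4: note_on(85): voice 3 is free -> assigned | voices=[84 73 63 85]
Op 5: note_on(76): all voices busy, STEAL voice 0 (pitch 84, oldest) -> assign | voices=[76 73 63 85]
Op 6: note_off(73): free voice 1 | voices=[76 - 63 85]
Op 7: note_on(68): voice 1 is free -> assigned | voices=[76 68 63 85]

Answer: none 2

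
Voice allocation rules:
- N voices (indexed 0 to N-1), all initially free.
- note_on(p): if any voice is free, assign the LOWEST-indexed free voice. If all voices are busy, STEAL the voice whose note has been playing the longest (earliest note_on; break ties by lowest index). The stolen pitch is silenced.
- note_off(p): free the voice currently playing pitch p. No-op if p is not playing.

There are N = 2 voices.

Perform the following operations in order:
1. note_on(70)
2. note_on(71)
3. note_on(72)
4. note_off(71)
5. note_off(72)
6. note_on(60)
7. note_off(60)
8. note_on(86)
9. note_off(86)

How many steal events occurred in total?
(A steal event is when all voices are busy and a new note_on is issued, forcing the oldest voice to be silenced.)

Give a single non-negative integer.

Answer: 1

Derivation:
Op 1: note_on(70): voice 0 is free -> assigned | voices=[70 -]
Op 2: note_on(71): voice 1 is free -> assigned | voices=[70 71]
Op 3: note_on(72): all voices busy, STEAL voice 0 (pitch 70, oldest) -> assign | voices=[72 71]
Op 4: note_off(71): free voice 1 | voices=[72 -]
Op 5: note_off(72): free voice 0 | voices=[- -]
Op 6: note_on(60): voice 0 is free -> assigned | voices=[60 -]
Op 7: note_off(60): free voice 0 | voices=[- -]
Op 8: note_on(86): voice 0 is free -> assigned | voices=[86 -]
Op 9: note_off(86): free voice 0 | voices=[- -]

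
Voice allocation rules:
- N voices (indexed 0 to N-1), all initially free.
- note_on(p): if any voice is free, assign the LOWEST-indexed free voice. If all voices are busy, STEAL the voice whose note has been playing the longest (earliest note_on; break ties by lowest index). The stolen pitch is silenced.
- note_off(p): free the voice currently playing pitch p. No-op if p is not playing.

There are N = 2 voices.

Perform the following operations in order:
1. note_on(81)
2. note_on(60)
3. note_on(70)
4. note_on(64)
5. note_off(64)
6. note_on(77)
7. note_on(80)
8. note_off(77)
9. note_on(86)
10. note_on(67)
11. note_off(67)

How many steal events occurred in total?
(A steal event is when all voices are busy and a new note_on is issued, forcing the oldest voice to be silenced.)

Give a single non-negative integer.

Answer: 4

Derivation:
Op 1: note_on(81): voice 0 is free -> assigned | voices=[81 -]
Op 2: note_on(60): voice 1 is free -> assigned | voices=[81 60]
Op 3: note_on(70): all voices busy, STEAL voice 0 (pitch 81, oldest) -> assign | voices=[70 60]
Op 4: note_on(64): all voices busy, STEAL voice 1 (pitch 60, oldest) -> assign | voices=[70 64]
Op 5: note_off(64): free voice 1 | voices=[70 -]
Op 6: note_on(77): voice 1 is free -> assigned | voices=[70 77]
Op 7: note_on(80): all voices busy, STEAL voice 0 (pitch 70, oldest) -> assign | voices=[80 77]
Op 8: note_off(77): free voice 1 | voices=[80 -]
Op 9: note_on(86): voice 1 is free -> assigned | voices=[80 86]
Op 10: note_on(67): all voices busy, STEAL voice 0 (pitch 80, oldest) -> assign | voices=[67 86]
Op 11: note_off(67): free voice 0 | voices=[- 86]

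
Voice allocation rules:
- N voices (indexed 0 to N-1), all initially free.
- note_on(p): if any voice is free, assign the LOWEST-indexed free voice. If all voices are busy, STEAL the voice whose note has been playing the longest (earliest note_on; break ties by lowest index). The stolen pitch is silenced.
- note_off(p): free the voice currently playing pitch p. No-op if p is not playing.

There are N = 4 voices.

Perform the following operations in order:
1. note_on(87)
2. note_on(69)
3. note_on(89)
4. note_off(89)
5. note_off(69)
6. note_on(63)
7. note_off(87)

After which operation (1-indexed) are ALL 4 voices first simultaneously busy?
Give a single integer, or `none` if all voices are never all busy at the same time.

Answer: none

Derivation:
Op 1: note_on(87): voice 0 is free -> assigned | voices=[87 - - -]
Op 2: note_on(69): voice 1 is free -> assigned | voices=[87 69 - -]
Op 3: note_on(89): voice 2 is free -> assigned | voices=[87 69 89 -]
Op 4: note_off(89): free voice 2 | voices=[87 69 - -]
Op 5: note_off(69): free voice 1 | voices=[87 - - -]
Op 6: note_on(63): voice 1 is free -> assigned | voices=[87 63 - -]
Op 7: note_off(87): free voice 0 | voices=[- 63 - -]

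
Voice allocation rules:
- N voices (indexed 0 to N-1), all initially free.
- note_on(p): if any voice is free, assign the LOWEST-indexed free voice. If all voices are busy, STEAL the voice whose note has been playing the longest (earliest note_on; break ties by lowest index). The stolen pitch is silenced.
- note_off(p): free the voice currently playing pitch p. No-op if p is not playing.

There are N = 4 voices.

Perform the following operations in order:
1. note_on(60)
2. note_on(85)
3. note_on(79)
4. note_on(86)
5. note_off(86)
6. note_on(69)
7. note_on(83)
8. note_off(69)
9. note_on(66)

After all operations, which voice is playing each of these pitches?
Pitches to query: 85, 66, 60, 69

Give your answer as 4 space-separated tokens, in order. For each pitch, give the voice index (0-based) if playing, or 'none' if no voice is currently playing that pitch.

Op 1: note_on(60): voice 0 is free -> assigned | voices=[60 - - -]
Op 2: note_on(85): voice 1 is free -> assigned | voices=[60 85 - -]
Op 3: note_on(79): voice 2 is free -> assigned | voices=[60 85 79 -]
Op 4: note_on(86): voice 3 is free -> assigned | voices=[60 85 79 86]
Op 5: note_off(86): free voice 3 | voices=[60 85 79 -]
Op 6: note_on(69): voice 3 is free -> assigned | voices=[60 85 79 69]
Op 7: note_on(83): all voices busy, STEAL voice 0 (pitch 60, oldest) -> assign | voices=[83 85 79 69]
Op 8: note_off(69): free voice 3 | voices=[83 85 79 -]
Op 9: note_on(66): voice 3 is free -> assigned | voices=[83 85 79 66]

Answer: 1 3 none none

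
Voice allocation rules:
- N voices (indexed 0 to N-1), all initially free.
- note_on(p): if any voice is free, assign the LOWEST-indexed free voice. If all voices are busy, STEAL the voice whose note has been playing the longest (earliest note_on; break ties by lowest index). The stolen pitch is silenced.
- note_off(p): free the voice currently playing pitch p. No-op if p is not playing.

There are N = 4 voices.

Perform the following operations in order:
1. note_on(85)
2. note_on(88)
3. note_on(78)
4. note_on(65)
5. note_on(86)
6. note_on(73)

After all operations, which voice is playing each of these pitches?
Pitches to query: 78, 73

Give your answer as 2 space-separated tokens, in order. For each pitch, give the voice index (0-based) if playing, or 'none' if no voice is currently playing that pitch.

Op 1: note_on(85): voice 0 is free -> assigned | voices=[85 - - -]
Op 2: note_on(88): voice 1 is free -> assigned | voices=[85 88 - -]
Op 3: note_on(78): voice 2 is free -> assigned | voices=[85 88 78 -]
Op 4: note_on(65): voice 3 is free -> assigned | voices=[85 88 78 65]
Op 5: note_on(86): all voices busy, STEAL voice 0 (pitch 85, oldest) -> assign | voices=[86 88 78 65]
Op 6: note_on(73): all voices busy, STEAL voice 1 (pitch 88, oldest) -> assign | voices=[86 73 78 65]

Answer: 2 1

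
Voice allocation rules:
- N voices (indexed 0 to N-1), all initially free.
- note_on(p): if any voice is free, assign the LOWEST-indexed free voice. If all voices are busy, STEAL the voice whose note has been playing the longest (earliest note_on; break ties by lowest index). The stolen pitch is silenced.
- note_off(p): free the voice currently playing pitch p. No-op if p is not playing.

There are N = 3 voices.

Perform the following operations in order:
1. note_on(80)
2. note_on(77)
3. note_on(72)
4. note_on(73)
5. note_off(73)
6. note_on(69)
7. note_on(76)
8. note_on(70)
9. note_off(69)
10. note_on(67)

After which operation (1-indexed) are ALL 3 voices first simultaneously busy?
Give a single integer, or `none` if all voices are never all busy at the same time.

Answer: 3

Derivation:
Op 1: note_on(80): voice 0 is free -> assigned | voices=[80 - -]
Op 2: note_on(77): voice 1 is free -> assigned | voices=[80 77 -]
Op 3: note_on(72): voice 2 is free -> assigned | voices=[80 77 72]
Op 4: note_on(73): all voices busy, STEAL voice 0 (pitch 80, oldest) -> assign | voices=[73 77 72]
Op 5: note_off(73): free voice 0 | voices=[- 77 72]
Op 6: note_on(69): voice 0 is free -> assigned | voices=[69 77 72]
Op 7: note_on(76): all voices busy, STEAL voice 1 (pitch 77, oldest) -> assign | voices=[69 76 72]
Op 8: note_on(70): all voices busy, STEAL voice 2 (pitch 72, oldest) -> assign | voices=[69 76 70]
Op 9: note_off(69): free voice 0 | voices=[- 76 70]
Op 10: note_on(67): voice 0 is free -> assigned | voices=[67 76 70]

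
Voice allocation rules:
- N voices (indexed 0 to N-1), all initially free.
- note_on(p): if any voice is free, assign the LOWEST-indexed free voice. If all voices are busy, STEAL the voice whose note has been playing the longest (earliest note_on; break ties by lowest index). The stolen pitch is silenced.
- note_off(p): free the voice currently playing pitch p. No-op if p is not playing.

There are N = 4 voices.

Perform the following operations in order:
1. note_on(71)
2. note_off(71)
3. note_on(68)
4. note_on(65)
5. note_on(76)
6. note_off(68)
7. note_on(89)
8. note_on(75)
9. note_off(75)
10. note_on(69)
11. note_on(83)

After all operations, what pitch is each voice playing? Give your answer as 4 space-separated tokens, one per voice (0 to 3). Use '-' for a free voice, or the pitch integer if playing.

Answer: 89 83 76 69

Derivation:
Op 1: note_on(71): voice 0 is free -> assigned | voices=[71 - - -]
Op 2: note_off(71): free voice 0 | voices=[- - - -]
Op 3: note_on(68): voice 0 is free -> assigned | voices=[68 - - -]
Op 4: note_on(65): voice 1 is free -> assigned | voices=[68 65 - -]
Op 5: note_on(76): voice 2 is free -> assigned | voices=[68 65 76 -]
Op 6: note_off(68): free voice 0 | voices=[- 65 76 -]
Op 7: note_on(89): voice 0 is free -> assigned | voices=[89 65 76 -]
Op 8: note_on(75): voice 3 is free -> assigned | voices=[89 65 76 75]
Op 9: note_off(75): free voice 3 | voices=[89 65 76 -]
Op 10: note_on(69): voice 3 is free -> assigned | voices=[89 65 76 69]
Op 11: note_on(83): all voices busy, STEAL voice 1 (pitch 65, oldest) -> assign | voices=[89 83 76 69]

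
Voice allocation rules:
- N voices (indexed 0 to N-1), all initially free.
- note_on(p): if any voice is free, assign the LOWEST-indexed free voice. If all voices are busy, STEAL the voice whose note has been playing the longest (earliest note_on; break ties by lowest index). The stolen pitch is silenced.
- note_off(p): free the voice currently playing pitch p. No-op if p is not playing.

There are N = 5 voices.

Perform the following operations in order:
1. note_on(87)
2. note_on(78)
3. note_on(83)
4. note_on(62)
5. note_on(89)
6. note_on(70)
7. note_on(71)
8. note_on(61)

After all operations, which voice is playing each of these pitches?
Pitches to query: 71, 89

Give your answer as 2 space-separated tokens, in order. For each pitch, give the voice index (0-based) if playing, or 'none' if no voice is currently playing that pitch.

Answer: 1 4

Derivation:
Op 1: note_on(87): voice 0 is free -> assigned | voices=[87 - - - -]
Op 2: note_on(78): voice 1 is free -> assigned | voices=[87 78 - - -]
Op 3: note_on(83): voice 2 is free -> assigned | voices=[87 78 83 - -]
Op 4: note_on(62): voice 3 is free -> assigned | voices=[87 78 83 62 -]
Op 5: note_on(89): voice 4 is free -> assigned | voices=[87 78 83 62 89]
Op 6: note_on(70): all voices busy, STEAL voice 0 (pitch 87, oldest) -> assign | voices=[70 78 83 62 89]
Op 7: note_on(71): all voices busy, STEAL voice 1 (pitch 78, oldest) -> assign | voices=[70 71 83 62 89]
Op 8: note_on(61): all voices busy, STEAL voice 2 (pitch 83, oldest) -> assign | voices=[70 71 61 62 89]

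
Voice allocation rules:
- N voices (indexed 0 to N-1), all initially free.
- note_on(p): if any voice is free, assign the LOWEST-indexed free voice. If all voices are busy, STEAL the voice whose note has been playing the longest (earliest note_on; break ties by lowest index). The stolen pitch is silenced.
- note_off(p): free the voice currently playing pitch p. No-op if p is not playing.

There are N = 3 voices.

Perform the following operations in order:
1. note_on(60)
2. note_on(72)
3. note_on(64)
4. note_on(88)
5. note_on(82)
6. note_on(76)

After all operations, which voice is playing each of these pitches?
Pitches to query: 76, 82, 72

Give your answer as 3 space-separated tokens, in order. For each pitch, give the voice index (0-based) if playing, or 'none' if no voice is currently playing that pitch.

Op 1: note_on(60): voice 0 is free -> assigned | voices=[60 - -]
Op 2: note_on(72): voice 1 is free -> assigned | voices=[60 72 -]
Op 3: note_on(64): voice 2 is free -> assigned | voices=[60 72 64]
Op 4: note_on(88): all voices busy, STEAL voice 0 (pitch 60, oldest) -> assign | voices=[88 72 64]
Op 5: note_on(82): all voices busy, STEAL voice 1 (pitch 72, oldest) -> assign | voices=[88 82 64]
Op 6: note_on(76): all voices busy, STEAL voice 2 (pitch 64, oldest) -> assign | voices=[88 82 76]

Answer: 2 1 none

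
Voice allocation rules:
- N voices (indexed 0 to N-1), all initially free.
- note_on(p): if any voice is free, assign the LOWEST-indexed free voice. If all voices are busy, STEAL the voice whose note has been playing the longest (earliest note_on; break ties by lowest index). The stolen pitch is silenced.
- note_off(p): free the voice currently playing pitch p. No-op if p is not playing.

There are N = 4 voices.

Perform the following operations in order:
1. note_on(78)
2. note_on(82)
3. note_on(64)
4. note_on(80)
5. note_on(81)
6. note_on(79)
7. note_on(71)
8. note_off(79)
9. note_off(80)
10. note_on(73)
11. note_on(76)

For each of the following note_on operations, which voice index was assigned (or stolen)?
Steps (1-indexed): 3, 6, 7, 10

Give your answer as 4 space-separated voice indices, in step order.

Op 1: note_on(78): voice 0 is free -> assigned | voices=[78 - - -]
Op 2: note_on(82): voice 1 is free -> assigned | voices=[78 82 - -]
Op 3: note_on(64): voice 2 is free -> assigned | voices=[78 82 64 -]
Op 4: note_on(80): voice 3 is free -> assigned | voices=[78 82 64 80]
Op 5: note_on(81): all voices busy, STEAL voice 0 (pitch 78, oldest) -> assign | voices=[81 82 64 80]
Op 6: note_on(79): all voices busy, STEAL voice 1 (pitch 82, oldest) -> assign | voices=[81 79 64 80]
Op 7: note_on(71): all voices busy, STEAL voice 2 (pitch 64, oldest) -> assign | voices=[81 79 71 80]
Op 8: note_off(79): free voice 1 | voices=[81 - 71 80]
Op 9: note_off(80): free voice 3 | voices=[81 - 71 -]
Op 10: note_on(73): voice 1 is free -> assigned | voices=[81 73 71 -]
Op 11: note_on(76): voice 3 is free -> assigned | voices=[81 73 71 76]

Answer: 2 1 2 1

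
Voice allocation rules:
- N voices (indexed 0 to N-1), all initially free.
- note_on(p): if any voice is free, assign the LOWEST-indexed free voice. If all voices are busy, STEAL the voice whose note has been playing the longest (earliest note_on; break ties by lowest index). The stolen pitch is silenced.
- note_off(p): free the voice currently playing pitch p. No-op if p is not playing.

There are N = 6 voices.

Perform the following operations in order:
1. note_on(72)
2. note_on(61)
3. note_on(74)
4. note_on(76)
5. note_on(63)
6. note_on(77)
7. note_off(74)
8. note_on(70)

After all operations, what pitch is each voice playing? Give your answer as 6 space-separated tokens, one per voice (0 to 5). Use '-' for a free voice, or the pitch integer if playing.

Answer: 72 61 70 76 63 77

Derivation:
Op 1: note_on(72): voice 0 is free -> assigned | voices=[72 - - - - -]
Op 2: note_on(61): voice 1 is free -> assigned | voices=[72 61 - - - -]
Op 3: note_on(74): voice 2 is free -> assigned | voices=[72 61 74 - - -]
Op 4: note_on(76): voice 3 is free -> assigned | voices=[72 61 74 76 - -]
Op 5: note_on(63): voice 4 is free -> assigned | voices=[72 61 74 76 63 -]
Op 6: note_on(77): voice 5 is free -> assigned | voices=[72 61 74 76 63 77]
Op 7: note_off(74): free voice 2 | voices=[72 61 - 76 63 77]
Op 8: note_on(70): voice 2 is free -> assigned | voices=[72 61 70 76 63 77]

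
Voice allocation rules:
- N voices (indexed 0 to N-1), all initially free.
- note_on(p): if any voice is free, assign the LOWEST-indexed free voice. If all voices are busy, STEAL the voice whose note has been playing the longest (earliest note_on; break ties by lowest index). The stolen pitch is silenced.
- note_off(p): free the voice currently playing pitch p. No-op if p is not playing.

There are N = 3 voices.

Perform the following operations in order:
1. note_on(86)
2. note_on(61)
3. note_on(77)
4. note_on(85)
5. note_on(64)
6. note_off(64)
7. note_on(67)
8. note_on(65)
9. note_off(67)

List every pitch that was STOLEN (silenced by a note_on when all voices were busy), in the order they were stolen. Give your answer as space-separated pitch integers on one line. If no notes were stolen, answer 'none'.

Op 1: note_on(86): voice 0 is free -> assigned | voices=[86 - -]
Op 2: note_on(61): voice 1 is free -> assigned | voices=[86 61 -]
Op 3: note_on(77): voice 2 is free -> assigned | voices=[86 61 77]
Op 4: note_on(85): all voices busy, STEAL voice 0 (pitch 86, oldest) -> assign | voices=[85 61 77]
Op 5: note_on(64): all voices busy, STEAL voice 1 (pitch 61, oldest) -> assign | voices=[85 64 77]
Op 6: note_off(64): free voice 1 | voices=[85 - 77]
Op 7: note_on(67): voice 1 is free -> assigned | voices=[85 67 77]
Op 8: note_on(65): all voices busy, STEAL voice 2 (pitch 77, oldest) -> assign | voices=[85 67 65]
Op 9: note_off(67): free voice 1 | voices=[85 - 65]

Answer: 86 61 77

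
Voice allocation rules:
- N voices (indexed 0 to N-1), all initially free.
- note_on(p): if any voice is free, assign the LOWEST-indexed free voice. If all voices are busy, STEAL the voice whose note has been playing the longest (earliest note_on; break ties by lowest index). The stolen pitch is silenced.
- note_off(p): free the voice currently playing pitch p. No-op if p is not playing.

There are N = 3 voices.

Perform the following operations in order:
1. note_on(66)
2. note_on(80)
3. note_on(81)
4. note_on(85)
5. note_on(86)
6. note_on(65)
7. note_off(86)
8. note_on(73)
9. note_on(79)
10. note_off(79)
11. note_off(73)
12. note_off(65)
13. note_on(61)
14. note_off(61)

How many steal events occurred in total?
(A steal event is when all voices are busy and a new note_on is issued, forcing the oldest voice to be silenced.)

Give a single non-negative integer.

Answer: 4

Derivation:
Op 1: note_on(66): voice 0 is free -> assigned | voices=[66 - -]
Op 2: note_on(80): voice 1 is free -> assigned | voices=[66 80 -]
Op 3: note_on(81): voice 2 is free -> assigned | voices=[66 80 81]
Op 4: note_on(85): all voices busy, STEAL voice 0 (pitch 66, oldest) -> assign | voices=[85 80 81]
Op 5: note_on(86): all voices busy, STEAL voice 1 (pitch 80, oldest) -> assign | voices=[85 86 81]
Op 6: note_on(65): all voices busy, STEAL voice 2 (pitch 81, oldest) -> assign | voices=[85 86 65]
Op 7: note_off(86): free voice 1 | voices=[85 - 65]
Op 8: note_on(73): voice 1 is free -> assigned | voices=[85 73 65]
Op 9: note_on(79): all voices busy, STEAL voice 0 (pitch 85, oldest) -> assign | voices=[79 73 65]
Op 10: note_off(79): free voice 0 | voices=[- 73 65]
Op 11: note_off(73): free voice 1 | voices=[- - 65]
Op 12: note_off(65): free voice 2 | voices=[- - -]
Op 13: note_on(61): voice 0 is free -> assigned | voices=[61 - -]
Op 14: note_off(61): free voice 0 | voices=[- - -]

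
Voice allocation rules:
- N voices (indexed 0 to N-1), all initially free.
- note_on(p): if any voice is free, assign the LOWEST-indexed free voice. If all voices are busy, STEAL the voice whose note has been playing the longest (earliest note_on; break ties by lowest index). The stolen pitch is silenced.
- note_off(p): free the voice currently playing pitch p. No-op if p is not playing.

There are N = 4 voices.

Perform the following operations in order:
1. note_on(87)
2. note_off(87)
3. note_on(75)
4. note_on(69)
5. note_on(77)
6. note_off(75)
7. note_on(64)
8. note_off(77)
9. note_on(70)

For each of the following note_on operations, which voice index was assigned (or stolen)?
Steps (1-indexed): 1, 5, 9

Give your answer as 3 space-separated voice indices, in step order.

Answer: 0 2 2

Derivation:
Op 1: note_on(87): voice 0 is free -> assigned | voices=[87 - - -]
Op 2: note_off(87): free voice 0 | voices=[- - - -]
Op 3: note_on(75): voice 0 is free -> assigned | voices=[75 - - -]
Op 4: note_on(69): voice 1 is free -> assigned | voices=[75 69 - -]
Op 5: note_on(77): voice 2 is free -> assigned | voices=[75 69 77 -]
Op 6: note_off(75): free voice 0 | voices=[- 69 77 -]
Op 7: note_on(64): voice 0 is free -> assigned | voices=[64 69 77 -]
Op 8: note_off(77): free voice 2 | voices=[64 69 - -]
Op 9: note_on(70): voice 2 is free -> assigned | voices=[64 69 70 -]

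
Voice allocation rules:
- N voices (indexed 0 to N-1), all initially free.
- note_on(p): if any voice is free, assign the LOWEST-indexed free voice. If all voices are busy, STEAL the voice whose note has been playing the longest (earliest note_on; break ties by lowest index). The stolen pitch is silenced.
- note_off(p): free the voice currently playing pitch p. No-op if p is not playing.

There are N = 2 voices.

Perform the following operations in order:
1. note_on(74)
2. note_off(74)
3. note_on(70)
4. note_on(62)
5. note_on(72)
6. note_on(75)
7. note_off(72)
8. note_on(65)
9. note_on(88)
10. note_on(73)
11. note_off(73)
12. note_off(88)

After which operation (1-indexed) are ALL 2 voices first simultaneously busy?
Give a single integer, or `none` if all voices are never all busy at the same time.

Answer: 4

Derivation:
Op 1: note_on(74): voice 0 is free -> assigned | voices=[74 -]
Op 2: note_off(74): free voice 0 | voices=[- -]
Op 3: note_on(70): voice 0 is free -> assigned | voices=[70 -]
Op 4: note_on(62): voice 1 is free -> assigned | voices=[70 62]
Op 5: note_on(72): all voices busy, STEAL voice 0 (pitch 70, oldest) -> assign | voices=[72 62]
Op 6: note_on(75): all voices busy, STEAL voice 1 (pitch 62, oldest) -> assign | voices=[72 75]
Op 7: note_off(72): free voice 0 | voices=[- 75]
Op 8: note_on(65): voice 0 is free -> assigned | voices=[65 75]
Op 9: note_on(88): all voices busy, STEAL voice 1 (pitch 75, oldest) -> assign | voices=[65 88]
Op 10: note_on(73): all voices busy, STEAL voice 0 (pitch 65, oldest) -> assign | voices=[73 88]
Op 11: note_off(73): free voice 0 | voices=[- 88]
Op 12: note_off(88): free voice 1 | voices=[- -]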